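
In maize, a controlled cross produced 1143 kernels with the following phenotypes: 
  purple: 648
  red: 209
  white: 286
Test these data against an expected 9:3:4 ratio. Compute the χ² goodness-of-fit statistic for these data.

Expected counts for N = 1143 under a 9:3:4 ratio (total parts = 16):
  purple: 1143 × 9/16 = 642.9375
  red: 1143 × 3/16 = 214.3125
  white: 1143 × 4/16 = 285.75
χ² = Σ (O − E)² / E
  purple: (648 − 642.9375)² / 642.9375 = 0.0399
  red: (209 − 214.3125)² / 214.3125 = 0.1317
  white: (286 − 285.75)² / 285.75 = 0.0002
χ² = 0.0399 + 0.1317 + 0.0002 = 0.1718 ≈ 0.172

0.172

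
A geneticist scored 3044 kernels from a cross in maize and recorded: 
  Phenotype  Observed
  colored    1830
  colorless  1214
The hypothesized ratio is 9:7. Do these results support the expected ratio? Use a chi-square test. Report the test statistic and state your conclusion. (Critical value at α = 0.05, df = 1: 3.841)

18.509; not consistent

Under the 9:7 hypothesis (Σ ratio = 16, N = 3044):
  colored: 3044 × 9/16 = 1712.25
  colorless: 3044 × 7/16 = 1331.75
χ² = Σ (O − E)² / E
  colored: (1830 − 1712.25)² / 1712.25 = 8.0976
  colorless: (1214 − 1331.75)² / 1331.75 = 10.4112
χ² = 8.0976 + 10.4112 = 18.5088 ≈ 18.509
Degrees of freedom = 2 − 1 = 1; critical value at α = 0.05 is 3.841.
Since 18.509 > 3.841, we reject the null hypothesis — the data do not fit the 9:7 ratio.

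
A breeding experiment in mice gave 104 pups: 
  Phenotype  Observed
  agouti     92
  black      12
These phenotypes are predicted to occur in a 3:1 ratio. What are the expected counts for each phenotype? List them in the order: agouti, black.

78, 26

Total ratio parts = 4. Expected numbers out of 104:
  agouti: 104 × 3/4 = 78
  black: 104 × 1/4 = 26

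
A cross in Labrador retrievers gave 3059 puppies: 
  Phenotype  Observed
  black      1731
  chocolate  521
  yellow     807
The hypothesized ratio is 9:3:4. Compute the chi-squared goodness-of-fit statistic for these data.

7.213

The 9:3:4 ratio has 16 parts, so with N = 3059 the expected counts are:
  black: 3059 × 9/16 = 1720.6875
  chocolate: 3059 × 3/16 = 573.5625
  yellow: 3059 × 4/16 = 764.75
χ² = Σ (O − E)² / E
  black: (1731 − 1720.6875)² / 1720.6875 = 0.0618
  chocolate: (521 − 573.5625)² / 573.5625 = 4.8169
  yellow: (807 − 764.75)² / 764.75 = 2.3342
χ² = 0.0618 + 4.8169 + 2.3342 = 7.2129 ≈ 7.213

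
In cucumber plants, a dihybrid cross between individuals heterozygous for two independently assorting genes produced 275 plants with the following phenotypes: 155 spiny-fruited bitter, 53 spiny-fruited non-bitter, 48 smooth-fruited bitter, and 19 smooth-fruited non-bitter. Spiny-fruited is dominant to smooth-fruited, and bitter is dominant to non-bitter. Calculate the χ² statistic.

A dihybrid F₂ with independent assortment and complete dominance at both loci gives a 9:3:3:1 phenotypic ratio.
The 9:3:3:1 ratio has 16 parts, so with N = 275 the expected counts are:
  spiny-fruited bitter: 275 × 9/16 = 154.6875
  spiny-fruited non-bitter: 275 × 3/16 = 51.5625
  smooth-fruited bitter: 275 × 3/16 = 51.5625
  smooth-fruited non-bitter: 275 × 1/16 = 17.1875
χ² = Σ (O − E)² / E
  spiny-fruited bitter: (155 − 154.6875)² / 154.6875 = 0.0006
  spiny-fruited non-bitter: (53 − 51.5625)² / 51.5625 = 0.0401
  smooth-fruited bitter: (48 − 51.5625)² / 51.5625 = 0.2461
  smooth-fruited non-bitter: (19 − 17.1875)² / 17.1875 = 0.1911
χ² = 0.0006 + 0.0401 + 0.2461 + 0.1911 = 0.4779 ≈ 0.478

0.478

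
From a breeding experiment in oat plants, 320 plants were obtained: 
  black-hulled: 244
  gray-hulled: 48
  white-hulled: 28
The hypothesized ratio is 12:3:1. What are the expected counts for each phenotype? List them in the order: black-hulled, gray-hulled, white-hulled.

Under the 12:3:1 hypothesis (Σ ratio = 16, N = 320):
  black-hulled: 320 × 12/16 = 240
  gray-hulled: 320 × 3/16 = 60
  white-hulled: 320 × 1/16 = 20

240, 60, 20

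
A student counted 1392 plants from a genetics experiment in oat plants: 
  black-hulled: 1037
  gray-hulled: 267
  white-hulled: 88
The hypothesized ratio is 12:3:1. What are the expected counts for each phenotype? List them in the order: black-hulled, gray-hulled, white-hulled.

Under the 12:3:1 hypothesis (Σ ratio = 16, N = 1392):
  black-hulled: 1392 × 12/16 = 1044
  gray-hulled: 1392 × 3/16 = 261
  white-hulled: 1392 × 1/16 = 87

1044, 261, 87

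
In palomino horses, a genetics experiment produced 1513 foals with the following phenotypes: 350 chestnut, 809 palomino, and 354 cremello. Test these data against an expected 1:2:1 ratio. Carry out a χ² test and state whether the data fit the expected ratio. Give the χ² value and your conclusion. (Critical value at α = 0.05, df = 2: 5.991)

7.308; not consistent

Expected counts for N = 1513 under a 1:2:1 ratio (total parts = 4):
  chestnut: 1513 × 1/4 = 378.25
  palomino: 1513 × 2/4 = 756.5
  cremello: 1513 × 1/4 = 378.25
χ² = Σ (O − E)² / E
  chestnut: (350 − 378.25)² / 378.25 = 2.1099
  palomino: (809 − 756.5)² / 756.5 = 3.6434
  cremello: (354 − 378.25)² / 378.25 = 1.5547
χ² = 2.1099 + 3.6434 + 1.5547 = 7.308
Degrees of freedom = 3 − 1 = 2; critical value at α = 0.05 is 5.991.
Since 7.308 > 5.991, we reject the null hypothesis — the data do not fit the 1:2:1 ratio.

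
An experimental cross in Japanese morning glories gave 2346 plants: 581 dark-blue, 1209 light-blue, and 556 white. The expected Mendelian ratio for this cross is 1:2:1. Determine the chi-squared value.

Expected counts for N = 2346 under a 1:2:1 ratio (total parts = 4):
  dark-blue: 2346 × 1/4 = 586.5
  light-blue: 2346 × 2/4 = 1173
  white: 2346 × 1/4 = 586.5
χ² = Σ (O − E)² / E
  dark-blue: (581 − 586.5)² / 586.5 = 0.0516
  light-blue: (1209 − 1173)² / 1173 = 1.1049
  white: (556 − 586.5)² / 586.5 = 1.5861
χ² = 0.0516 + 1.1049 + 1.5861 = 2.7426 ≈ 2.743

2.743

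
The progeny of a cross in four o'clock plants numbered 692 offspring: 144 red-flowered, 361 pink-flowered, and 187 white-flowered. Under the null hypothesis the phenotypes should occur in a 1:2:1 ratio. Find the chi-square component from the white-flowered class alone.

1.133

Expected counts for N = 692 under a 1:2:1 ratio (total parts = 4):
  red-flowered: 692 × 1/4 = 173
  pink-flowered: 692 × 2/4 = 346
  white-flowered: 692 × 1/4 = 173
Contribution of white-flowered: (187 − 173)² / 173 = 1.1329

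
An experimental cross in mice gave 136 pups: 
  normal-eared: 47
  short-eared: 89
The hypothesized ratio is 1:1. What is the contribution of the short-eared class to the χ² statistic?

Total ratio parts = 2. Expected numbers out of 136:
  normal-eared: 136 × 1/2 = 68
  short-eared: 136 × 1/2 = 68
Contribution of short-eared: (89 − 68)² / 68 = 6.4853

6.485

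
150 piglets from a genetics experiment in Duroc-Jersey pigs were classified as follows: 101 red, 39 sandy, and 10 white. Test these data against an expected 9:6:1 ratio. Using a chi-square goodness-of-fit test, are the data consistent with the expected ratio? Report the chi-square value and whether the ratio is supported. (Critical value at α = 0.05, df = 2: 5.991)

Expected counts for N = 150 under a 9:6:1 ratio (total parts = 16):
  red: 150 × 9/16 = 84.375
  sandy: 150 × 6/16 = 56.25
  white: 150 × 1/16 = 9.375
χ² = Σ (O − E)² / E
  red: (101 − 84.375)² / 84.375 = 3.2757
  sandy: (39 − 56.25)² / 56.25 = 5.2900
  white: (10 − 9.375)² / 9.375 = 0.0417
χ² = 3.2757 + 5.2900 + 0.0417 = 8.6074 ≈ 8.607
Degrees of freedom = 3 − 1 = 2; critical value at α = 0.05 is 5.991.
Since 8.607 > 5.991, we reject the null hypothesis — the data do not fit the 9:6:1 ratio.

8.607; not consistent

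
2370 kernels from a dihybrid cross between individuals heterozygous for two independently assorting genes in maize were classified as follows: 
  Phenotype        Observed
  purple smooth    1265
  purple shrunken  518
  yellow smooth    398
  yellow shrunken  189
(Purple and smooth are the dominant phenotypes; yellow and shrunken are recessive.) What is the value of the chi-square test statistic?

A dihybrid F₂ with independent assortment and complete dominance at both loci gives a 9:3:3:1 phenotypic ratio.
Total ratio parts = 16. Expected numbers out of 2370:
  purple smooth: 2370 × 9/16 = 1333.125
  purple shrunken: 2370 × 3/16 = 444.375
  yellow smooth: 2370 × 3/16 = 444.375
  yellow shrunken: 2370 × 1/16 = 148.125
χ² = Σ (O − E)² / E
  purple smooth: (1265 − 1333.125)² / 1333.125 = 3.4813
  purple shrunken: (518 − 444.375)² / 444.375 = 12.1983
  yellow smooth: (398 − 444.375)² / 444.375 = 4.8397
  yellow shrunken: (189 − 148.125)² / 148.125 = 11.2794
χ² = 3.4813 + 12.1983 + 4.8397 + 11.2794 = 31.7987 ≈ 31.799

31.799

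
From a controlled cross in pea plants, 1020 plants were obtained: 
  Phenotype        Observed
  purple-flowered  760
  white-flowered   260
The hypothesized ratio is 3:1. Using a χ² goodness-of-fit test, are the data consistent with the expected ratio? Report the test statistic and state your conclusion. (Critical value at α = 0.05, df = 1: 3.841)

Expected counts for N = 1020 under a 3:1 ratio (total parts = 4):
  purple-flowered: 1020 × 3/4 = 765
  white-flowered: 1020 × 1/4 = 255
χ² = Σ (O − E)² / E
  purple-flowered: (760 − 765)² / 765 = 0.0327
  white-flowered: (260 − 255)² / 255 = 0.0980
χ² = 0.0327 + 0.0980 = 0.1307 ≈ 0.131
Degrees of freedom = 2 − 1 = 1; critical value at α = 0.05 is 3.841.
Since 0.131 < 3.841, we fail to reject the null hypothesis — the data are consistent with the 3:1 ratio.

0.131; consistent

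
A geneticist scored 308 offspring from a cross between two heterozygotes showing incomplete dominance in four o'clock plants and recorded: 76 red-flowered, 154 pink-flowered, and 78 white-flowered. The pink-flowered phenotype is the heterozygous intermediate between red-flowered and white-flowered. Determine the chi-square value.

With incomplete dominance, a heterozygote × heterozygote cross gives a 1:2:1 phenotypic ratio.
Total ratio parts = 4. Expected numbers out of 308:
  red-flowered: 308 × 1/4 = 77
  pink-flowered: 308 × 2/4 = 154
  white-flowered: 308 × 1/4 = 77
χ² = Σ (O − E)² / E
  red-flowered: (76 − 77)² / 77 = 0.0130
  pink-flowered: (154 − 154)² / 154 = 0.0000
  white-flowered: (78 − 77)² / 77 = 0.0130
χ² = 0.0130 + 0.0000 + 0.0130 = 0.026

0.026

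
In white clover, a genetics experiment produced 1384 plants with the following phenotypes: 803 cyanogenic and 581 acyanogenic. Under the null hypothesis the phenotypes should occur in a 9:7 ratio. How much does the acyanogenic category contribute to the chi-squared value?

0.991

Under the 9:7 hypothesis (Σ ratio = 16, N = 1384):
  cyanogenic: 1384 × 9/16 = 778.5
  acyanogenic: 1384 × 7/16 = 605.5
Contribution of acyanogenic: (581 − 605.5)² / 605.5 = 0.9913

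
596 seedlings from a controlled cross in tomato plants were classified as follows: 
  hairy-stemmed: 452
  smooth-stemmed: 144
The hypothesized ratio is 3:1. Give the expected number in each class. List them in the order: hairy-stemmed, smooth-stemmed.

Total ratio parts = 4. Expected numbers out of 596:
  hairy-stemmed: 596 × 3/4 = 447
  smooth-stemmed: 596 × 1/4 = 149

447, 149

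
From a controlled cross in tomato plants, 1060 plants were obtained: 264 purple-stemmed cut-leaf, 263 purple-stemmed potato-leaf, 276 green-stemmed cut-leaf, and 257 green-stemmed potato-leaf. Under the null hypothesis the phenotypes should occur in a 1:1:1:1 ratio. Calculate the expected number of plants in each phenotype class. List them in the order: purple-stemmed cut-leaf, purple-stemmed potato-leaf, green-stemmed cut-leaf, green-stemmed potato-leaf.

The 1:1:1:1 ratio has 4 parts, so with N = 1060 the expected counts are:
  purple-stemmed cut-leaf: 1060 × 1/4 = 265
  purple-stemmed potato-leaf: 1060 × 1/4 = 265
  green-stemmed cut-leaf: 1060 × 1/4 = 265
  green-stemmed potato-leaf: 1060 × 1/4 = 265

265, 265, 265, 265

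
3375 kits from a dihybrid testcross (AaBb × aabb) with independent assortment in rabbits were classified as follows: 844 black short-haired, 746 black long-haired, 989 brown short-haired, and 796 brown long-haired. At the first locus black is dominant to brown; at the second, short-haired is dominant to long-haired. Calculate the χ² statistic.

39.031

A dihybrid testcross with independent assortment gives a 1:1:1:1 ratio.
Expected counts for N = 3375 under a 1:1:1:1 ratio (total parts = 4):
  black short-haired: 3375 × 1/4 = 843.75
  black long-haired: 3375 × 1/4 = 843.75
  brown short-haired: 3375 × 1/4 = 843.75
  brown long-haired: 3375 × 1/4 = 843.75
χ² = Σ (O − E)² / E
  black short-haired: (844 − 843.75)² / 843.75 = 0.0001
  black long-haired: (746 − 843.75)² / 843.75 = 11.3245
  brown short-haired: (989 − 843.75)² / 843.75 = 25.0045
  brown long-haired: (796 − 843.75)² / 843.75 = 2.7023
χ² = 0.0001 + 11.3245 + 25.0045 + 2.7023 = 39.0314 ≈ 39.031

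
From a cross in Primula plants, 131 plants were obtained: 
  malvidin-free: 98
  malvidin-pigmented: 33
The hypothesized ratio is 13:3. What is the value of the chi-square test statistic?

3.567

The 13:3 ratio has 16 parts, so with N = 131 the expected counts are:
  malvidin-free: 131 × 13/16 = 106.4375
  malvidin-pigmented: 131 × 3/16 = 24.5625
χ² = Σ (O − E)² / E
  malvidin-free: (98 − 106.4375)² / 106.4375 = 0.6689
  malvidin-pigmented: (33 − 24.5625)² / 24.5625 = 2.8984
χ² = 0.6689 + 2.8984 = 3.5673 ≈ 3.567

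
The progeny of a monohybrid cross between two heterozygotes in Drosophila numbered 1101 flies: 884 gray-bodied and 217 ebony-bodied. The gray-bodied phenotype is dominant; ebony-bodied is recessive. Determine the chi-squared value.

For a monohybrid cross between heterozygotes with complete dominance, the expected phenotypic ratio is 3:1.
The 3:1 ratio has 4 parts, so with N = 1101 the expected counts are:
  gray-bodied: 1101 × 3/4 = 825.75
  ebony-bodied: 1101 × 1/4 = 275.25
χ² = Σ (O − E)² / E
  gray-bodied: (884 − 825.75)² / 825.75 = 4.1091
  ebony-bodied: (217 − 275.25)² / 275.25 = 12.3272
χ² = 4.1091 + 12.3272 = 16.4363 ≈ 16.436

16.436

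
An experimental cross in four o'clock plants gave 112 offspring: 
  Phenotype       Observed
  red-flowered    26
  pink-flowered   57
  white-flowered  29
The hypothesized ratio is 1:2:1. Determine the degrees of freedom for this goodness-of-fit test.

2

A goodness-of-fit test with 3 phenotype classes has df = 3 − 1 = 2.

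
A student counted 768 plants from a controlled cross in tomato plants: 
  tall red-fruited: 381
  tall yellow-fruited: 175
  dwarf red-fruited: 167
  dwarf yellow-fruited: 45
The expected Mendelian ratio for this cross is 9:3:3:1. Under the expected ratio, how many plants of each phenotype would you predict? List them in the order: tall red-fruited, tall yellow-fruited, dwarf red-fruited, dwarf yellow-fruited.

The 9:3:3:1 ratio has 16 parts, so with N = 768 the expected counts are:
  tall red-fruited: 768 × 9/16 = 432
  tall yellow-fruited: 768 × 3/16 = 144
  dwarf red-fruited: 768 × 3/16 = 144
  dwarf yellow-fruited: 768 × 1/16 = 48

432, 144, 144, 48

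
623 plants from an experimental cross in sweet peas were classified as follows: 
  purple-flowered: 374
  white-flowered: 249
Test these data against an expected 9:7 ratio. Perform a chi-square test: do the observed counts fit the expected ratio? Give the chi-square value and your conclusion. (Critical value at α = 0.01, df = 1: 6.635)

3.621; consistent

Total ratio parts = 16. Expected numbers out of 623:
  purple-flowered: 623 × 9/16 = 350.4375
  white-flowered: 623 × 7/16 = 272.5625
χ² = Σ (O − E)² / E
  purple-flowered: (374 − 350.4375)² / 350.4375 = 1.5843
  white-flowered: (249 − 272.5625)² / 272.5625 = 2.0369
χ² = 1.5843 + 2.0369 = 3.6212 ≈ 3.621
Degrees of freedom = 2 − 1 = 1; critical value at α = 0.01 is 6.635.
Since 3.621 < 6.635, we fail to reject the null hypothesis — the data are consistent with the 9:7 ratio.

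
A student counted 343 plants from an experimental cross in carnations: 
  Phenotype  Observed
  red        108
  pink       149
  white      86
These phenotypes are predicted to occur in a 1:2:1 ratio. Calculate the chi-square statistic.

8.726

Expected counts for N = 343 under a 1:2:1 ratio (total parts = 4):
  red: 343 × 1/4 = 85.75
  pink: 343 × 2/4 = 171.5
  white: 343 × 1/4 = 85.75
χ² = Σ (O − E)² / E
  red: (108 − 85.75)² / 85.75 = 5.7733
  pink: (149 − 171.5)² / 171.5 = 2.9519
  white: (86 − 85.75)² / 85.75 = 0.0007
χ² = 5.7733 + 2.9519 + 0.0007 = 8.7259 ≈ 8.726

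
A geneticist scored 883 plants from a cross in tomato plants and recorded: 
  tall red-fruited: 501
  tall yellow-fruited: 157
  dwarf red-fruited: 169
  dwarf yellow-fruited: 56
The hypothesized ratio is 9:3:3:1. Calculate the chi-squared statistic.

0.564

Total ratio parts = 16. Expected numbers out of 883:
  tall red-fruited: 883 × 9/16 = 496.6875
  tall yellow-fruited: 883 × 3/16 = 165.5625
  dwarf red-fruited: 883 × 3/16 = 165.5625
  dwarf yellow-fruited: 883 × 1/16 = 55.1875
χ² = Σ (O − E)² / E
  tall red-fruited: (501 − 496.6875)² / 496.6875 = 0.0374
  tall yellow-fruited: (157 − 165.5625)² / 165.5625 = 0.4428
  dwarf red-fruited: (169 − 165.5625)² / 165.5625 = 0.0714
  dwarf yellow-fruited: (56 − 55.1875)² / 55.1875 = 0.0120
χ² = 0.0374 + 0.4428 + 0.0714 + 0.0120 = 0.5636 ≈ 0.564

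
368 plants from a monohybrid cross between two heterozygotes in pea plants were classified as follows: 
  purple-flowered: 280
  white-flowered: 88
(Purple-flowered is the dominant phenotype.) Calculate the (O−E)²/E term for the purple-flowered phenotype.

0.058

For a monohybrid cross between heterozygotes with complete dominance, the expected phenotypic ratio is 3:1.
The 3:1 ratio has 4 parts, so with N = 368 the expected counts are:
  purple-flowered: 368 × 3/4 = 276
  white-flowered: 368 × 1/4 = 92
Contribution of purple-flowered: (280 − 276)² / 276 = 0.0580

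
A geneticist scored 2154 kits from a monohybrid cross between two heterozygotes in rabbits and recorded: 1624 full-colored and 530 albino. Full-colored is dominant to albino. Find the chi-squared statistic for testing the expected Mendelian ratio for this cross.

0.179

For a monohybrid cross between heterozygotes with complete dominance, the expected phenotypic ratio is 3:1.
Expected counts for N = 2154 under a 3:1 ratio (total parts = 4):
  full-colored: 2154 × 3/4 = 1615.5
  albino: 2154 × 1/4 = 538.5
χ² = Σ (O − E)² / E
  full-colored: (1624 − 1615.5)² / 1615.5 = 0.0447
  albino: (530 − 538.5)² / 538.5 = 0.1342
χ² = 0.0447 + 0.1342 = 0.1789 ≈ 0.179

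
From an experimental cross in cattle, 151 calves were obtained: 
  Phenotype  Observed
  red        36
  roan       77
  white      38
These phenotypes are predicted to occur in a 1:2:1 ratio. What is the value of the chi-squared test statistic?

0.113

Total ratio parts = 4. Expected numbers out of 151:
  red: 151 × 1/4 = 37.75
  roan: 151 × 2/4 = 75.5
  white: 151 × 1/4 = 37.75
χ² = Σ (O − E)² / E
  red: (36 − 37.75)² / 37.75 = 0.0811
  roan: (77 − 75.5)² / 75.5 = 0.0298
  white: (38 − 37.75)² / 37.75 = 0.0017
χ² = 0.0811 + 0.0298 + 0.0017 = 0.1126 ≈ 0.113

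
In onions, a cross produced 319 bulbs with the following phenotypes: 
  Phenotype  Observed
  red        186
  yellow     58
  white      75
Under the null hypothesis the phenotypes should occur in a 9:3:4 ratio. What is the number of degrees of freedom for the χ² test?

A goodness-of-fit test with 3 phenotype classes has df = 3 − 1 = 2.

2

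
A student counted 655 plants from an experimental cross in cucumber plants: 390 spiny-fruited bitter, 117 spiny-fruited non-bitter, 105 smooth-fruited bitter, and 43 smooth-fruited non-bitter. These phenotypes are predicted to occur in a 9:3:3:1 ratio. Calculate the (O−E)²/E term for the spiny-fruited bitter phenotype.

1.262

Total ratio parts = 16. Expected numbers out of 655:
  spiny-fruited bitter: 655 × 9/16 = 368.4375
  spiny-fruited non-bitter: 655 × 3/16 = 122.8125
  smooth-fruited bitter: 655 × 3/16 = 122.8125
  smooth-fruited non-bitter: 655 × 1/16 = 40.9375
Contribution of spiny-fruited bitter: (390 − 368.4375)² / 368.4375 = 1.2619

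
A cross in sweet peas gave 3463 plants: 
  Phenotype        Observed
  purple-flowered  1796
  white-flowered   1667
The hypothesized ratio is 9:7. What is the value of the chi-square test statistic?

Total ratio parts = 16. Expected numbers out of 3463:
  purple-flowered: 3463 × 9/16 = 1947.9375
  white-flowered: 3463 × 7/16 = 1515.0625
χ² = Σ (O − E)² / E
  purple-flowered: (1796 − 1947.9375)² / 1947.9375 = 11.8510
  white-flowered: (1667 − 1515.0625)² / 1515.0625 = 15.2370
χ² = 11.8510 + 15.2370 = 27.088

27.088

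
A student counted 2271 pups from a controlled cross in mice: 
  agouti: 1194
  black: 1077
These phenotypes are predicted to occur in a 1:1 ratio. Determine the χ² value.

6.028

Under the 1:1 hypothesis (Σ ratio = 2, N = 2271):
  agouti: 2271 × 1/2 = 1135.5
  black: 2271 × 1/2 = 1135.5
χ² = Σ (O − E)² / E
  agouti: (1194 − 1135.5)² / 1135.5 = 3.0139
  black: (1077 − 1135.5)² / 1135.5 = 3.0139
χ² = 3.0139 + 3.0139 = 6.0278 ≈ 6.028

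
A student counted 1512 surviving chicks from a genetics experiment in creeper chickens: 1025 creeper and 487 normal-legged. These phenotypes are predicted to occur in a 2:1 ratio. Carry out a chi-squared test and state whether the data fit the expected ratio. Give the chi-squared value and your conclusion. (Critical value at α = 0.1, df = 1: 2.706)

Total ratio parts = 3. Expected numbers out of 1512:
  creeper: 1512 × 2/3 = 1008
  normal-legged: 1512 × 1/3 = 504
χ² = Σ (O − E)² / E
  creeper: (1025 − 1008)² / 1008 = 0.2867
  normal-legged: (487 − 504)² / 504 = 0.5734
χ² = 0.2867 + 0.5734 = 0.8601 ≈ 0.860
Degrees of freedom = 2 − 1 = 1; critical value at α = 0.1 is 2.706.
Since 0.860 < 2.706, we fail to reject the null hypothesis — the data are consistent with the 2:1 ratio.

0.860; consistent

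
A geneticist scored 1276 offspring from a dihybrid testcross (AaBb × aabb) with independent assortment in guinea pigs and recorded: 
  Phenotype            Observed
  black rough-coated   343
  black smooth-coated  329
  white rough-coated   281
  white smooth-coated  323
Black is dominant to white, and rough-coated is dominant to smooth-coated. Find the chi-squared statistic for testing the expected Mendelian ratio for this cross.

6.696

A dihybrid testcross with independent assortment gives a 1:1:1:1 ratio.
The 1:1:1:1 ratio has 4 parts, so with N = 1276 the expected counts are:
  black rough-coated: 1276 × 1/4 = 319
  black smooth-coated: 1276 × 1/4 = 319
  white rough-coated: 1276 × 1/4 = 319
  white smooth-coated: 1276 × 1/4 = 319
χ² = Σ (O − E)² / E
  black rough-coated: (343 − 319)² / 319 = 1.8056
  black smooth-coated: (329 − 319)² / 319 = 0.3135
  white rough-coated: (281 − 319)² / 319 = 4.5266
  white smooth-coated: (323 − 319)² / 319 = 0.0502
χ² = 1.8056 + 0.3135 + 4.5266 + 0.0502 = 6.6959 ≈ 6.696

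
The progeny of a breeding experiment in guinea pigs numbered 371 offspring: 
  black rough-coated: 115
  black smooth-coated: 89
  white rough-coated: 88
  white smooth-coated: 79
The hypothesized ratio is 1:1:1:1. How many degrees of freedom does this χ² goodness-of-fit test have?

A goodness-of-fit test with 4 phenotype classes has df = 4 − 1 = 3.

3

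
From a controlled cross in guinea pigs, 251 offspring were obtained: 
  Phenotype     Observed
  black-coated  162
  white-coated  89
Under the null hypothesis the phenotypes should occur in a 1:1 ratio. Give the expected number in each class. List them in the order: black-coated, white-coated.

125.5, 125.5

Expected counts for N = 251 under a 1:1 ratio (total parts = 2):
  black-coated: 251 × 1/2 = 125.5
  white-coated: 251 × 1/2 = 125.5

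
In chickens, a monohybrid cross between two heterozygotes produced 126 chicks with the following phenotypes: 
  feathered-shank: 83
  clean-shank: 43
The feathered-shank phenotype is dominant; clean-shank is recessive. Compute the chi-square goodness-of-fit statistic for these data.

For a monohybrid cross between heterozygotes with complete dominance, the expected phenotypic ratio is 3:1.
Total ratio parts = 4. Expected numbers out of 126:
  feathered-shank: 126 × 3/4 = 94.5
  clean-shank: 126 × 1/4 = 31.5
χ² = Σ (O − E)² / E
  feathered-shank: (83 − 94.5)² / 94.5 = 1.3995
  clean-shank: (43 − 31.5)² / 31.5 = 4.1984
χ² = 1.3995 + 4.1984 = 5.5979 ≈ 5.598

5.598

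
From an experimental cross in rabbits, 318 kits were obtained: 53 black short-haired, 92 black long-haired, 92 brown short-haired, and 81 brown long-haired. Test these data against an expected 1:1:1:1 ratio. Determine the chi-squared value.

12.792

The 1:1:1:1 ratio has 4 parts, so with N = 318 the expected counts are:
  black short-haired: 318 × 1/4 = 79.5
  black long-haired: 318 × 1/4 = 79.5
  brown short-haired: 318 × 1/4 = 79.5
  brown long-haired: 318 × 1/4 = 79.5
χ² = Σ (O − E)² / E
  black short-haired: (53 − 79.5)² / 79.5 = 8.8333
  black long-haired: (92 − 79.5)² / 79.5 = 1.9654
  brown short-haired: (92 − 79.5)² / 79.5 = 1.9654
  brown long-haired: (81 − 79.5)² / 79.5 = 0.0283
χ² = 8.8333 + 1.9654 + 1.9654 + 0.0283 = 12.7924 ≈ 12.792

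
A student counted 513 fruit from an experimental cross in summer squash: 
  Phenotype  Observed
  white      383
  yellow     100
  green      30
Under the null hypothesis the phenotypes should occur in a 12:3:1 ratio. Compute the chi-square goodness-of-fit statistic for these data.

Total ratio parts = 16. Expected numbers out of 513:
  white: 513 × 12/16 = 384.75
  yellow: 513 × 3/16 = 96.1875
  green: 513 × 1/16 = 32.0625
χ² = Σ (O − E)² / E
  white: (383 − 384.75)² / 384.75 = 0.0080
  yellow: (100 − 96.1875)² / 96.1875 = 0.1511
  green: (30 − 32.0625)² / 32.0625 = 0.1327
χ² = 0.0080 + 0.1511 + 0.1327 = 0.2918 ≈ 0.292

0.292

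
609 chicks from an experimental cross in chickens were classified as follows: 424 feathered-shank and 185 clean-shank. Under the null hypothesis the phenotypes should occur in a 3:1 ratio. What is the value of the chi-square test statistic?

The 3:1 ratio has 4 parts, so with N = 609 the expected counts are:
  feathered-shank: 609 × 3/4 = 456.75
  clean-shank: 609 × 1/4 = 152.25
χ² = Σ (O − E)² / E
  feathered-shank: (424 − 456.75)² / 456.75 = 2.3482
  clean-shank: (185 − 152.25)² / 152.25 = 7.0447
χ² = 2.3482 + 7.0447 = 9.3929 ≈ 9.393

9.393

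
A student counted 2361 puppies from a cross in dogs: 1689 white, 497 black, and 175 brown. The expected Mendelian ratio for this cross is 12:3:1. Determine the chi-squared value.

Total ratio parts = 16. Expected numbers out of 2361:
  white: 2361 × 12/16 = 1770.75
  black: 2361 × 3/16 = 442.6875
  brown: 2361 × 1/16 = 147.5625
χ² = Σ (O − E)² / E
  white: (1689 − 1770.75)² / 1770.75 = 3.7741
  black: (497 − 442.6875)² / 442.6875 = 6.6635
  brown: (175 − 147.5625)² / 147.5625 = 5.1017
χ² = 3.7741 + 6.6635 + 5.1017 = 15.5393 ≈ 15.539

15.539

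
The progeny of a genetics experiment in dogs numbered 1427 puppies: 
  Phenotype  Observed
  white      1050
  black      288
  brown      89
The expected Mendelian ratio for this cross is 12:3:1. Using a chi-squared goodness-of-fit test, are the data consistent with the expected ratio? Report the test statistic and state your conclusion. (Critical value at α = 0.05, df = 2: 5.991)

1.945; consistent

The 12:3:1 ratio has 16 parts, so with N = 1427 the expected counts are:
  white: 1427 × 12/16 = 1070.25
  black: 1427 × 3/16 = 267.5625
  brown: 1427 × 1/16 = 89.1875
χ² = Σ (O − E)² / E
  white: (1050 − 1070.25)² / 1070.25 = 0.3831
  black: (288 − 267.5625)² / 267.5625 = 1.5611
  brown: (89 − 89.1875)² / 89.1875 = 0.0004
χ² = 0.3831 + 1.5611 + 0.0004 = 1.9446 ≈ 1.945
Degrees of freedom = 3 − 1 = 2; critical value at α = 0.05 is 5.991.
Since 1.945 < 5.991, we fail to reject the null hypothesis — the data are consistent with the 12:3:1 ratio.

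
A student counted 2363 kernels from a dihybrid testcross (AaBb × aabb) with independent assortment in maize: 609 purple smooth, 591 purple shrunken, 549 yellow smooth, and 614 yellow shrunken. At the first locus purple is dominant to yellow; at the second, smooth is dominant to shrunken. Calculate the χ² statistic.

4.430

A dihybrid testcross with independent assortment gives a 1:1:1:1 ratio.
The 1:1:1:1 ratio has 4 parts, so with N = 2363 the expected counts are:
  purple smooth: 2363 × 1/4 = 590.75
  purple shrunken: 2363 × 1/4 = 590.75
  yellow smooth: 2363 × 1/4 = 590.75
  yellow shrunken: 2363 × 1/4 = 590.75
χ² = Σ (O − E)² / E
  purple smooth: (609 − 590.75)² / 590.75 = 0.5638
  purple shrunken: (591 − 590.75)² / 590.75 = 0.0001
  yellow smooth: (549 − 590.75)² / 590.75 = 2.9506
  yellow shrunken: (614 − 590.75)² / 590.75 = 0.9150
χ² = 0.5638 + 0.0001 + 2.9506 + 0.9150 = 4.4295 ≈ 4.430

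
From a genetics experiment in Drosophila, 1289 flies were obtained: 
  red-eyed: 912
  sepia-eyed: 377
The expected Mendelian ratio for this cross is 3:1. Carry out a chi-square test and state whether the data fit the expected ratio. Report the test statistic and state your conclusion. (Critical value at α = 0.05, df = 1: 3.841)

Total ratio parts = 4. Expected numbers out of 1289:
  red-eyed: 1289 × 3/4 = 966.75
  sepia-eyed: 1289 × 1/4 = 322.25
χ² = Σ (O − E)² / E
  red-eyed: (912 − 966.75)² / 966.75 = 3.1007
  sepia-eyed: (377 − 322.25)² / 322.25 = 9.3020
χ² = 3.1007 + 9.3020 = 12.4027 ≈ 12.403
Degrees of freedom = 2 − 1 = 1; critical value at α = 0.05 is 3.841.
Since 12.403 > 3.841, we reject the null hypothesis — the data do not fit the 3:1 ratio.

12.403; not consistent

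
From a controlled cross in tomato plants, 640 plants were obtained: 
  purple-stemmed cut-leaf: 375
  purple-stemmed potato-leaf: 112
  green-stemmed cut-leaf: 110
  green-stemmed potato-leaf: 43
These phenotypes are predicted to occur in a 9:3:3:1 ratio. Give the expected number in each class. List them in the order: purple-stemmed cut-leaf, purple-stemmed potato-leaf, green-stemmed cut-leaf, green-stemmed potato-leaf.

360, 120, 120, 40

Total ratio parts = 16. Expected numbers out of 640:
  purple-stemmed cut-leaf: 640 × 9/16 = 360
  purple-stemmed potato-leaf: 640 × 3/16 = 120
  green-stemmed cut-leaf: 640 × 3/16 = 120
  green-stemmed potato-leaf: 640 × 1/16 = 40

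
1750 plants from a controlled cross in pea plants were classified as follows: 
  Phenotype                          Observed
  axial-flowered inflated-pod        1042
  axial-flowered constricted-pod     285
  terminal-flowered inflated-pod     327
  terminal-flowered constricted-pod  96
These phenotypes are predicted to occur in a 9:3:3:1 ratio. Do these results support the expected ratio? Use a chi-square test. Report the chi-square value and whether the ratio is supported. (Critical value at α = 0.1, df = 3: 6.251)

10.681; not consistent

The 9:3:3:1 ratio has 16 parts, so with N = 1750 the expected counts are:
  axial-flowered inflated-pod: 1750 × 9/16 = 984.375
  axial-flowered constricted-pod: 1750 × 3/16 = 328.125
  terminal-flowered inflated-pod: 1750 × 3/16 = 328.125
  terminal-flowered constricted-pod: 1750 × 1/16 = 109.375
χ² = Σ (O − E)² / E
  axial-flowered inflated-pod: (1042 − 984.375)² / 984.375 = 3.3733
  axial-flowered constricted-pod: (285 − 328.125)² / 328.125 = 5.6679
  terminal-flowered inflated-pod: (327 − 328.125)² / 328.125 = 0.0039
  terminal-flowered constricted-pod: (96 − 109.375)² / 109.375 = 1.6356
χ² = 3.3733 + 5.6679 + 0.0039 + 1.6356 = 10.6807 ≈ 10.681
Degrees of freedom = 4 − 1 = 3; critical value at α = 0.1 is 6.251.
Since 10.681 > 6.251, we reject the null hypothesis — the data do not fit the 9:3:3:1 ratio.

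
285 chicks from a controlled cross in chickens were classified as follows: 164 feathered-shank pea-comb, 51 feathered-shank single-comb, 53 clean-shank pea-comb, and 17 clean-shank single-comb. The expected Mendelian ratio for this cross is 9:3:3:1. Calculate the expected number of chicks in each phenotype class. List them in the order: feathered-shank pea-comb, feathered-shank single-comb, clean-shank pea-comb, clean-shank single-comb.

Expected counts for N = 285 under a 9:3:3:1 ratio (total parts = 16):
  feathered-shank pea-comb: 285 × 9/16 = 160.3125
  feathered-shank single-comb: 285 × 3/16 = 53.4375
  clean-shank pea-comb: 285 × 3/16 = 53.4375
  clean-shank single-comb: 285 × 1/16 = 17.8125

160.3125, 53.4375, 53.4375, 17.8125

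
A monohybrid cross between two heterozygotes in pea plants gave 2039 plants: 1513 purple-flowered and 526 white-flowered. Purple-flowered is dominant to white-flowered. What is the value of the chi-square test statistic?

0.691

For a monohybrid cross between heterozygotes with complete dominance, the expected phenotypic ratio is 3:1.
The 3:1 ratio has 4 parts, so with N = 2039 the expected counts are:
  purple-flowered: 2039 × 3/4 = 1529.25
  white-flowered: 2039 × 1/4 = 509.75
χ² = Σ (O − E)² / E
  purple-flowered: (1513 − 1529.25)² / 1529.25 = 0.1727
  white-flowered: (526 − 509.75)² / 509.75 = 0.5180
χ² = 0.1727 + 0.5180 = 0.6907 ≈ 0.691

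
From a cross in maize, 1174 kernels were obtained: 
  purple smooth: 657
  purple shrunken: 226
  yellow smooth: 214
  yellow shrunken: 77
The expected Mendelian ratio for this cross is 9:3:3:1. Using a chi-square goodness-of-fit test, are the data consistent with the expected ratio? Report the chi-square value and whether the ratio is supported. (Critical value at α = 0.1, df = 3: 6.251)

The 9:3:3:1 ratio has 16 parts, so with N = 1174 the expected counts are:
  purple smooth: 1174 × 9/16 = 660.375
  purple shrunken: 1174 × 3/16 = 220.125
  yellow smooth: 1174 × 3/16 = 220.125
  yellow shrunken: 1174 × 1/16 = 73.375
χ² = Σ (O − E)² / E
  purple smooth: (657 − 660.375)² / 660.375 = 0.0172
  purple shrunken: (226 − 220.125)² / 220.125 = 0.1568
  yellow smooth: (214 − 220.125)² / 220.125 = 0.1704
  yellow shrunken: (77 − 73.375)² / 73.375 = 0.1791
χ² = 0.0172 + 0.1568 + 0.1704 + 0.1791 = 0.5235 ≈ 0.524
Degrees of freedom = 4 − 1 = 3; critical value at α = 0.1 is 6.251.
Since 0.524 < 6.251, we fail to reject the null hypothesis — the data are consistent with the 9:3:3:1 ratio.

0.524; consistent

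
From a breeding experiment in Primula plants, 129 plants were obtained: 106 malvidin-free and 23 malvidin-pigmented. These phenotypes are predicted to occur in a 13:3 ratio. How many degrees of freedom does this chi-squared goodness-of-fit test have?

1

A goodness-of-fit test with 2 phenotype classes has df = 2 − 1 = 1.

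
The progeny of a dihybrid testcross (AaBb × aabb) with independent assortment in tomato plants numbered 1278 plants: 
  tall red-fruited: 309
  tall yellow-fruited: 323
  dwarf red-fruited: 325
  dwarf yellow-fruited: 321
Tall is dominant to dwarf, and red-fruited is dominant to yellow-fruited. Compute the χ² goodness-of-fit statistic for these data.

0.485

A dihybrid testcross with independent assortment gives a 1:1:1:1 ratio.
Expected counts for N = 1278 under a 1:1:1:1 ratio (total parts = 4):
  tall red-fruited: 1278 × 1/4 = 319.5
  tall yellow-fruited: 1278 × 1/4 = 319.5
  dwarf red-fruited: 1278 × 1/4 = 319.5
  dwarf yellow-fruited: 1278 × 1/4 = 319.5
χ² = Σ (O − E)² / E
  tall red-fruited: (309 − 319.5)² / 319.5 = 0.3451
  tall yellow-fruited: (323 − 319.5)² / 319.5 = 0.0383
  dwarf red-fruited: (325 − 319.5)² / 319.5 = 0.0947
  dwarf yellow-fruited: (321 − 319.5)² / 319.5 = 0.0070
χ² = 0.3451 + 0.0383 + 0.0947 + 0.0070 = 0.4851 ≈ 0.485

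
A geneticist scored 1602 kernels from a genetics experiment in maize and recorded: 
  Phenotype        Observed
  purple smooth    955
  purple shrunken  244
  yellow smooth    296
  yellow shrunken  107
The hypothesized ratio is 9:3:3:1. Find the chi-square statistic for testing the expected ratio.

14.337

The 9:3:3:1 ratio has 16 parts, so with N = 1602 the expected counts are:
  purple smooth: 1602 × 9/16 = 901.125
  purple shrunken: 1602 × 3/16 = 300.375
  yellow smooth: 1602 × 3/16 = 300.375
  yellow shrunken: 1602 × 1/16 = 100.125
χ² = Σ (O − E)² / E
  purple smooth: (955 − 901.125)² / 901.125 = 3.2210
  purple shrunken: (244 − 300.375)² / 300.375 = 10.5806
  yellow smooth: (296 − 300.375)² / 300.375 = 0.0637
  yellow shrunken: (107 − 100.125)² / 100.125 = 0.4721
χ² = 3.2210 + 10.5806 + 0.0637 + 0.4721 = 14.3374 ≈ 14.337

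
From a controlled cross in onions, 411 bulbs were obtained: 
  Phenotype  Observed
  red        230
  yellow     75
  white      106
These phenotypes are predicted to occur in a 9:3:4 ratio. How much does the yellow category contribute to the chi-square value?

0.055

The 9:3:4 ratio has 16 parts, so with N = 411 the expected counts are:
  red: 411 × 9/16 = 231.1875
  yellow: 411 × 3/16 = 77.0625
  white: 411 × 4/16 = 102.75
Contribution of yellow: (75 − 77.0625)² / 77.0625 = 0.0552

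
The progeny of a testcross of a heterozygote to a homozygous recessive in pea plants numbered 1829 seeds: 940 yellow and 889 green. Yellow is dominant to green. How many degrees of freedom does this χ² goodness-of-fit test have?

A testcross of a heterozygote (Aa × aa) gives a 1:1 phenotypic ratio.
A goodness-of-fit test with 2 phenotype classes has df = 2 − 1 = 1.

1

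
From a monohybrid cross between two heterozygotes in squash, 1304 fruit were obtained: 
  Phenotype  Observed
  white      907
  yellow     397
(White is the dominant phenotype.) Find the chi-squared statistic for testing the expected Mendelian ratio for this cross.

20.618

For a monohybrid cross between heterozygotes with complete dominance, the expected phenotypic ratio is 3:1.
The 3:1 ratio has 4 parts, so with N = 1304 the expected counts are:
  white: 1304 × 3/4 = 978
  yellow: 1304 × 1/4 = 326
χ² = Σ (O − E)² / E
  white: (907 − 978)² / 978 = 5.1544
  yellow: (397 − 326)² / 326 = 15.4632
χ² = 5.1544 + 15.4632 = 20.6176 ≈ 20.618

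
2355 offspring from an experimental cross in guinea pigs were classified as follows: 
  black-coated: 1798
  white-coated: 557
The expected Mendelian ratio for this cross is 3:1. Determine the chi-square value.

2.283

Total ratio parts = 4. Expected numbers out of 2355:
  black-coated: 2355 × 3/4 = 1766.25
  white-coated: 2355 × 1/4 = 588.75
χ² = Σ (O − E)² / E
  black-coated: (1798 − 1766.25)² / 1766.25 = 0.5707
  white-coated: (557 − 588.75)² / 588.75 = 1.7122
χ² = 0.5707 + 1.7122 = 2.2829 ≈ 2.283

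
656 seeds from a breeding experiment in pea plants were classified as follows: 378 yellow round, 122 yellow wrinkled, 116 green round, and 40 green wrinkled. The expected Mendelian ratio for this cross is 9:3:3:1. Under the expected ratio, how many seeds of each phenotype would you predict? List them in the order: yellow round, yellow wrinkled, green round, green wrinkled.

Expected counts for N = 656 under a 9:3:3:1 ratio (total parts = 16):
  yellow round: 656 × 9/16 = 369
  yellow wrinkled: 656 × 3/16 = 123
  green round: 656 × 3/16 = 123
  green wrinkled: 656 × 1/16 = 41

369, 123, 123, 41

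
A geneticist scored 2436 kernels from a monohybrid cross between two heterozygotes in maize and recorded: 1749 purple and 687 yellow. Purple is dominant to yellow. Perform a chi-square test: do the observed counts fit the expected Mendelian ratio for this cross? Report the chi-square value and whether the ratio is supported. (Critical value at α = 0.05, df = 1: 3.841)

13.320; not consistent

For a monohybrid cross between heterozygotes with complete dominance, the expected phenotypic ratio is 3:1.
Expected counts for N = 2436 under a 3:1 ratio (total parts = 4):
  purple: 2436 × 3/4 = 1827
  yellow: 2436 × 1/4 = 609
χ² = Σ (O − E)² / E
  purple: (1749 − 1827)² / 1827 = 3.3300
  yellow: (687 − 609)² / 609 = 9.9901
χ² = 3.3300 + 9.9901 = 13.3201 ≈ 13.320
Degrees of freedom = 2 − 1 = 1; critical value at α = 0.05 is 3.841.
Since 13.320 > 3.841, we reject the null hypothesis — the data do not fit the 3:1 ratio.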